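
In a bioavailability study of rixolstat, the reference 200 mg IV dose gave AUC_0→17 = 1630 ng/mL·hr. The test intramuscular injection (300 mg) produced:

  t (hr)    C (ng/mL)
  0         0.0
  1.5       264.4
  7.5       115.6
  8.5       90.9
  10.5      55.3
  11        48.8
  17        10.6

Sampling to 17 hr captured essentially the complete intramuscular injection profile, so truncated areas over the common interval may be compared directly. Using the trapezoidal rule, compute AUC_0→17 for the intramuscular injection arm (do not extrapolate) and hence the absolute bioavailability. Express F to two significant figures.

Trapezoidal AUC_0→17 (intramuscular injection):
  [0→1.5]: (0.0+264.4)/2 × 1.5 = 198.3
  [1.5→7.5]: (264.4+115.6)/2 × 6 = 1140.0
  [7.5→8.5]: (115.6+90.9)/2 × 1 = 103.25
  [8.5→10.5]: (90.9+55.3)/2 × 2 = 146.2
  [10.5→11]: (55.3+48.8)/2 × 0.5 = 26.025
  [11→17]: (48.8+10.6)/2 × 6 = 178.2
  Sum = 1791.975 ng/mL·hr
F = (AUC_ev/D_ev)/(AUC_iv/D_iv) = (1791.975/300)/(1630/200) = 5.97325/8.15 = 0.7329

F = 0.73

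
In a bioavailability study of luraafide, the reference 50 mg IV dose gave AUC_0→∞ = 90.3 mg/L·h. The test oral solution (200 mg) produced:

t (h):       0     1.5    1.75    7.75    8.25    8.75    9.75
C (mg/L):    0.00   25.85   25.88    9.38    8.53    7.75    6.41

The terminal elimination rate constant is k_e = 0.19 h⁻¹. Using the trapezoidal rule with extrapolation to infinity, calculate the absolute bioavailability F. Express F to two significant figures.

Trapezoidal AUC_0→9.75 (oral solution):
  [0→1.5]: (0.00+25.85)/2 × 1.5 = 19.3875
  [1.5→1.75]: (25.85+25.88)/2 × 0.25 = 6.46625
  [1.75→7.75]: (25.88+9.38)/2 × 6 = 105.78
  [7.75→8.25]: (9.38+8.53)/2 × 0.5 = 4.4775
  [8.25→8.75]: (8.53+7.75)/2 × 0.5 = 4.07
  [8.75→9.75]: (7.75+6.41)/2 × 1 = 7.08
  Sum = 147.26125 mg/L·h
Tail: C_last/k_e = 6.41/0.19 = 33.737
AUC_0→∞ (oral solution) = 147.26125 + 33.737 = 180.99825 mg/L·h
F = (AUC_ev/D_ev)/(AUC_iv/D_iv) = (180.99825/200)/(90.3/50) = 0.90499125/1.806 = 0.5011

F = 0.50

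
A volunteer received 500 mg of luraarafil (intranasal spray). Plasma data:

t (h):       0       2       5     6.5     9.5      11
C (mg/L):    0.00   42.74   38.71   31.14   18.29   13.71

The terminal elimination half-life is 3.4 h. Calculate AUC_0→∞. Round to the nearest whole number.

Trapezoidal AUC_0→11:
  [0→2]: (0.00+42.74)/2 × 2 = 42.74
  [2→5]: (42.74+38.71)/2 × 3 = 122.175
  [5→6.5]: (38.71+31.14)/2 × 1.5 = 52.3875
  [6.5→9.5]: (31.14+18.29)/2 × 3 = 74.145
  [9.5→11]: (18.29+13.71)/2 × 1.5 = 24.0
  Sum = 315.4475 mg/L·h
k_e = ln2 / t½ = 0.693147 / 3.4 = 0.2039 h^-1
Extrapolated tail: C_last / k_e = 13.71 / 0.2039 = 67.239
AUC_0→∞ = 315.4475 + 67.239 = 382.6865 mg/L·h

AUC = 383 mg/L·h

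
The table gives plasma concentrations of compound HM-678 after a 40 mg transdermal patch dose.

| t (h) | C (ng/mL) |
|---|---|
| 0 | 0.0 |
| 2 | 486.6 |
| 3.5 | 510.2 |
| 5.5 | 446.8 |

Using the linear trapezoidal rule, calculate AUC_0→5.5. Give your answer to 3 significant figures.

AUC = 2190 ng/mL·h

Trapezoidal AUC_0→5.5:
  [0→2]: (0.0+486.6)/2 × 2 = 486.6
  [2→3.5]: (486.6+510.2)/2 × 1.5 = 747.6
  [3.5→5.5]: (510.2+446.8)/2 × 2 = 957.0
  Sum = 2191.2 ng/mL·h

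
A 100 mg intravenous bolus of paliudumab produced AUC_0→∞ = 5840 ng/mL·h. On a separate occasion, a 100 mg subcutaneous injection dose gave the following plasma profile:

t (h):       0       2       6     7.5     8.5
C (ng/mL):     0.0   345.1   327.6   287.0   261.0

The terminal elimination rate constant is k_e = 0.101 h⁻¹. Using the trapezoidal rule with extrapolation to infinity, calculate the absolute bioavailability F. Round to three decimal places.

Trapezoidal AUC_0→8.5 (subcutaneous injection):
  [0→2]: (0.0+345.1)/2 × 2 = 345.1
  [2→6]: (345.1+327.6)/2 × 4 = 1345.4
  [6→7.5]: (327.6+287.0)/2 × 1.5 = 460.95
  [7.5→8.5]: (287.0+261.0)/2 × 1 = 274.0
  Sum = 2425.45 ng/mL·h
Tail: C_last/k_e = 261.0/0.101 = 2584.158
AUC_0→∞ (subcutaneous injection) = 2425.45 + 2584.158 = 5009.608 ng/mL·h
F = (AUC_ev/D_ev)/(AUC_iv/D_iv) = (5009.608/100)/(5840/100) = 50.09608/58.4 = 0.8578

F = 0.858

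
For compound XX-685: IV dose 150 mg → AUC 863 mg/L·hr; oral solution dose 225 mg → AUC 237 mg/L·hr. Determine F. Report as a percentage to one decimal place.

F = 18.3%

F = (AUC_ev / D_ev) / (AUC_iv / D_iv)
  = (237/225) / (863/150)
  = 1.05333 / 5.75333 = 0.1831
  = 18.31%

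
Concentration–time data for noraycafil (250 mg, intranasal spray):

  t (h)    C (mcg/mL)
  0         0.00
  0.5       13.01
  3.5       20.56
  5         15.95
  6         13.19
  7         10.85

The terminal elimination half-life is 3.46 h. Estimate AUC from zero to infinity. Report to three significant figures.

Trapezoidal AUC_0→7:
  [0→0.5]: (0.00+13.01)/2 × 0.5 = 3.2525
  [0.5→3.5]: (13.01+20.56)/2 × 3 = 50.355
  [3.5→5]: (20.56+15.95)/2 × 1.5 = 27.3825
  [5→6]: (15.95+13.19)/2 × 1 = 14.57
  [6→7]: (13.19+10.85)/2 × 1 = 12.02
  Sum = 107.58 mcg/mL·h
k_e = ln2 / t½ = 0.693147 / 3.46 = 0.2003 h^-1
Extrapolated tail: C_last / k_e = 10.85 / 0.2003 = 54.169
AUC_0→∞ = 107.58 + 54.169 = 161.749 mcg/mL·h

AUC = 162 mcg/mL·h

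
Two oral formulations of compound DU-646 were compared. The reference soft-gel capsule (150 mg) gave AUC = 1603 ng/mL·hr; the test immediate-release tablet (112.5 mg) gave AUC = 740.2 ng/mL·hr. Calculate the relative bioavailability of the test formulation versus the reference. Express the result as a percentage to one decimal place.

F_rel = 61.6%

F_rel = (AUC_test/D_test) / (AUC_ref/D_ref)
      = (740.2/112.5) / (1603/150)
      = 6.57956 / 10.6867 = 0.6157 = 61.57%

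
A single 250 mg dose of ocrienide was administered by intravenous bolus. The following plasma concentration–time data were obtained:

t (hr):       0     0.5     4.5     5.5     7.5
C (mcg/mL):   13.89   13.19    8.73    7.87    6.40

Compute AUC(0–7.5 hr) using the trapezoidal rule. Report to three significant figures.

AUC = 73.2 mcg/mL·hr

Trapezoidal AUC_0→7.5:
  [0→0.5]: (13.89+13.19)/2 × 0.5 = 6.77
  [0.5→4.5]: (13.19+8.73)/2 × 4 = 43.84
  [4.5→5.5]: (8.73+7.87)/2 × 1 = 8.3
  [5.5→7.5]: (7.87+6.40)/2 × 2 = 14.27
  Sum = 73.18 mcg/mL·hr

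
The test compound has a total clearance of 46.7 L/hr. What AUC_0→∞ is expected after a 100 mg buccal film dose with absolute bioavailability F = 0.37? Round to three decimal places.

AUC = 0.792 mg/L·hr

AUC_0→∞ = F × Dose / CL
        = 0.37 × 100 / 46.7 = 0.792291 mg/L·hr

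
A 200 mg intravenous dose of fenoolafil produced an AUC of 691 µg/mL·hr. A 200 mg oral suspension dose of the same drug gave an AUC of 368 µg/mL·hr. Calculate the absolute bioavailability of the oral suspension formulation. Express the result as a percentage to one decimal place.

F = 53.3%

F = (AUC_ev / D_ev) / (AUC_iv / D_iv)
  = (368/200) / (691/200)
  = 1.84 / 3.455 = 0.5326
  = 53.26%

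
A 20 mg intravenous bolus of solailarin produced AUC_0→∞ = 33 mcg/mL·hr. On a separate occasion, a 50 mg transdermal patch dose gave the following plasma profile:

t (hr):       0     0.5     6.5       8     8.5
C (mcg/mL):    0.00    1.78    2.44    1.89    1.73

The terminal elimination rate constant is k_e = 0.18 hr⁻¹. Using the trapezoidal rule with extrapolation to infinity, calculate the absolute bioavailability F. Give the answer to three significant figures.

Trapezoidal AUC_0→8.5 (transdermal patch):
  [0→0.5]: (0.00+1.78)/2 × 0.5 = 0.445
  [0.5→6.5]: (1.78+2.44)/2 × 6 = 12.66
  [6.5→8]: (2.44+1.89)/2 × 1.5 = 3.2475
  [8→8.5]: (1.89+1.73)/2 × 0.5 = 0.905
  Sum = 17.2575 mcg/mL·hr
Tail: C_last/k_e = 1.73/0.18 = 9.611
AUC_0→∞ (transdermal patch) = 17.2575 + 9.611 = 26.8685 mcg/mL·hr
F = (AUC_ev/D_ev)/(AUC_iv/D_iv) = (26.8685/50)/(33/20) = 0.53737/1.65 = 0.3257

F = 0.326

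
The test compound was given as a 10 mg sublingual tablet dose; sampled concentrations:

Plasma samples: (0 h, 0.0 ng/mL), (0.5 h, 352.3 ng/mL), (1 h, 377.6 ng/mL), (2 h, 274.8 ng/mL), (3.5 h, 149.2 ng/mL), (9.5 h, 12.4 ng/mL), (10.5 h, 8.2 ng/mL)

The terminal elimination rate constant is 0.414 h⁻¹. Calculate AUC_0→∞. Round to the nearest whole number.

Trapezoidal AUC_0→10.5:
  [0→0.5]: (0.0+352.3)/2 × 0.5 = 88.075
  [0.5→1]: (352.3+377.6)/2 × 0.5 = 182.475
  [1→2]: (377.6+274.8)/2 × 1 = 326.2
  [2→3.5]: (274.8+149.2)/2 × 1.5 = 318.0
  [3.5→9.5]: (149.2+12.4)/2 × 6 = 484.8
  [9.5→10.5]: (12.4+8.2)/2 × 1 = 10.3
  Sum = 1409.85 ng/mL·h
Extrapolated tail: C_last / k_e = 8.2 / 0.414 = 19.807
AUC_0→∞ = 1409.85 + 19.807 = 1429.657 ng/mL·h

AUC = 1430 ng/mL·h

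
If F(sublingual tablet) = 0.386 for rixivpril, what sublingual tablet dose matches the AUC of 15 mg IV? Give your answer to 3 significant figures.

For equal systemic exposure: F × D_ev = D_iv
D_ev = D_iv / F = 15 / 0.386 = 38.8601 mg

D_sublingual = 38.9 mg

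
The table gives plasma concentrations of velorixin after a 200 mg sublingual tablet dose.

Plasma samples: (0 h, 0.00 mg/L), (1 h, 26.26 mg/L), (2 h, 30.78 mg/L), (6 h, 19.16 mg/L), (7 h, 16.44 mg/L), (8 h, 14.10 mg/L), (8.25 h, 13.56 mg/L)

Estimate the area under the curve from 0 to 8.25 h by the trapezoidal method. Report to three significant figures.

AUC = 178 mg/L·h

Trapezoidal AUC_0→8.25:
  [0→1]: (0.00+26.26)/2 × 1 = 13.13
  [1→2]: (26.26+30.78)/2 × 1 = 28.52
  [2→6]: (30.78+19.16)/2 × 4 = 99.88
  [6→7]: (19.16+16.44)/2 × 1 = 17.8
  [7→8]: (16.44+14.10)/2 × 1 = 15.27
  [8→8.25]: (14.10+13.56)/2 × 0.25 = 3.4575
  Sum = 178.0575 mg/L·h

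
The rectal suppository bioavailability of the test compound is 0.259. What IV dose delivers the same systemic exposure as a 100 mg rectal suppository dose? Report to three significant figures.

Systemic exposure from an extravascular dose = F × D_ev, so the equivalent IV dose is F × D_ev.
D_iv = F × D_ev = 0.259 × 100 = 25.9 mg

D_iv = 25.9 mg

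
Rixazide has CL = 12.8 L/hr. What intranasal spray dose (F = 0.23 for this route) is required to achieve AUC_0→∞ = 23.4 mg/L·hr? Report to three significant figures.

Dose = CL × AUC_0→∞ / F
     = 12.8 × 23.4 / 0.23 = 1302.26 mg

Dose = 1300 mg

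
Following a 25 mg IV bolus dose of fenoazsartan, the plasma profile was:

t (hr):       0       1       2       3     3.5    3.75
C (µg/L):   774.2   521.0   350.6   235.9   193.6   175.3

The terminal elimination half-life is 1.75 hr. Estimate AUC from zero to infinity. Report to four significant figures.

AUC = 1973 µg/L·hr

Trapezoidal AUC_0→3.75:
  [0→1]: (774.2+521.0)/2 × 1 = 647.6
  [1→2]: (521.0+350.6)/2 × 1 = 435.8
  [2→3]: (350.6+235.9)/2 × 1 = 293.25
  [3→3.5]: (235.9+193.6)/2 × 0.5 = 107.375
  [3.5→3.75]: (193.6+175.3)/2 × 0.25 = 46.1125
  Sum = 1530.1375 µg/L·hr
k_e = ln2 / t½ = 0.693147 / 1.75 = 0.3961 hr^-1
Extrapolated tail: C_last / k_e = 175.3 / 0.3961 = 442.565
AUC_0→∞ = 1530.1375 + 442.565 = 1972.7025 µg/L·hr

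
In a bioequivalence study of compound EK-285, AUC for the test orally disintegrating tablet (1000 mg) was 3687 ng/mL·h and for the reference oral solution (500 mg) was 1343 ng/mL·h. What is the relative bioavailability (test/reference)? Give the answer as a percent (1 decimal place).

F_rel = 137.3%

F_rel = (AUC_test/D_test) / (AUC_ref/D_ref)
      = (3687/1000) / (1343/500)
      = 3.687 / 2.686 = 1.3727 = 137.27%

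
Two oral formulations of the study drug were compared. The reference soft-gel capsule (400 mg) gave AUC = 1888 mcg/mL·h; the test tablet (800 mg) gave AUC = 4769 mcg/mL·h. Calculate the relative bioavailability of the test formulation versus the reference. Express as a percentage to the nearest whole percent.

F_rel = (AUC_test/D_test) / (AUC_ref/D_ref)
      = (4769/800) / (1888/400)
      = 5.96125 / 4.72 = 1.2630 = 126.30%

F_rel = 126%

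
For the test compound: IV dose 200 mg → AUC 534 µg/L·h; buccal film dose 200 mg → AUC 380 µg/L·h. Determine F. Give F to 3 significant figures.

F = (AUC_ev / D_ev) / (AUC_iv / D_iv)
  = (380/200) / (534/200)
  = 1.9 / 2.67 = 0.7116

F = 0.712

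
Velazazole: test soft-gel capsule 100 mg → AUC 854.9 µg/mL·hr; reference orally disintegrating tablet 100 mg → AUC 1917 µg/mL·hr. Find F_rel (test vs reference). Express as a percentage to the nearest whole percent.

F_rel = (AUC_test/D_test) / (AUC_ref/D_ref)
      = (854.9/100) / (1917/100)
      = 8.549 / 19.17 = 0.4460 = 44.60%

F_rel = 45%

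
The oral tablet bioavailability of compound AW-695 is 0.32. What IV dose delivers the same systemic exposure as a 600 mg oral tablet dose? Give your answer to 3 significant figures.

D_iv = 192 mg

Systemic exposure from an extravascular dose = F × D_ev, so the equivalent IV dose is F × D_ev.
D_iv = F × D_ev = 0.32 × 600 = 192 mg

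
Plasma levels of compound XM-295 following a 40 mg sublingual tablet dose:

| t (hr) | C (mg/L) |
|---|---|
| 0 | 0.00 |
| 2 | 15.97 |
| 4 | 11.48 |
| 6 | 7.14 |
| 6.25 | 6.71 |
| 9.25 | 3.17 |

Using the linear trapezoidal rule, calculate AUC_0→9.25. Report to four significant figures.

Trapezoidal AUC_0→9.25:
  [0→2]: (0.00+15.97)/2 × 2 = 15.97
  [2→4]: (15.97+11.48)/2 × 2 = 27.45
  [4→6]: (11.48+7.14)/2 × 2 = 18.62
  [6→6.25]: (7.14+6.71)/2 × 0.25 = 1.73125
  [6.25→9.25]: (6.71+3.17)/2 × 3 = 14.82
  Sum = 78.59125 mg/L·hr

AUC = 78.59 mg/L·hr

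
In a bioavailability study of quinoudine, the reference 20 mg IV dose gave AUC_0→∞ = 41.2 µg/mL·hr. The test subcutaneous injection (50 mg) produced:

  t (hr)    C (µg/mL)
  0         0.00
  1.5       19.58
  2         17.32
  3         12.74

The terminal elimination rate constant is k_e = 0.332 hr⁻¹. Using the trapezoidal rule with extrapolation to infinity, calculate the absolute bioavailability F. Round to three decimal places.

Trapezoidal AUC_0→3 (subcutaneous injection):
  [0→1.5]: (0.00+19.58)/2 × 1.5 = 14.685
  [1.5→2]: (19.58+17.32)/2 × 0.5 = 9.225
  [2→3]: (17.32+12.74)/2 × 1 = 15.03
  Sum = 38.94 µg/mL·hr
Tail: C_last/k_e = 12.74/0.332 = 38.373
AUC_0→∞ (subcutaneous injection) = 38.94 + 38.373 = 77.313 µg/mL·hr
F = (AUC_ev/D_ev)/(AUC_iv/D_iv) = (77.313/50)/(41.2/20) = 1.54626/2.06 = 0.7506

F = 0.751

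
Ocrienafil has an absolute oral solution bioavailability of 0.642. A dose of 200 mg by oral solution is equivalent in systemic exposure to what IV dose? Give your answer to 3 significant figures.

D_iv = 128 mg

Systemic exposure from an extravascular dose = F × D_ev, so the equivalent IV dose is F × D_ev.
D_iv = F × D_ev = 0.642 × 200 = 128.4 mg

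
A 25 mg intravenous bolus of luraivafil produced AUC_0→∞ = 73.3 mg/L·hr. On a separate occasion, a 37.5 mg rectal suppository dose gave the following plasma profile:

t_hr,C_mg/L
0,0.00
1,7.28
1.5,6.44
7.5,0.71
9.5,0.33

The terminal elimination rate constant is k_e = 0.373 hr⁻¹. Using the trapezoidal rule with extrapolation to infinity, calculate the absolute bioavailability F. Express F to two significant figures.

F = 0.28

Trapezoidal AUC_0→9.5 (rectal suppository):
  [0→1]: (0.00+7.28)/2 × 1 = 3.64
  [1→1.5]: (7.28+6.44)/2 × 0.5 = 3.43
  [1.5→7.5]: (6.44+0.71)/2 × 6 = 21.45
  [7.5→9.5]: (0.71+0.33)/2 × 2 = 1.04
  Sum = 29.56 mg/L·hr
Tail: C_last/k_e = 0.33/0.373 = 0.885
AUC_0→∞ (rectal suppository) = 29.56 + 0.885 = 30.445 mg/L·hr
F = (AUC_ev/D_ev)/(AUC_iv/D_iv) = (30.445/37.5)/(73.3/25) = 0.811867/2.932 = 0.2769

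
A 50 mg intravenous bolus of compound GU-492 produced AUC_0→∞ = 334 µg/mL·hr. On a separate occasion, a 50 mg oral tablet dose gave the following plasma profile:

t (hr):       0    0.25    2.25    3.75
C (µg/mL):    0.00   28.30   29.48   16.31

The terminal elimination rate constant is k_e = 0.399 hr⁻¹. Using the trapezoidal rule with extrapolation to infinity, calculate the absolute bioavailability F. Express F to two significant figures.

F = 0.41

Trapezoidal AUC_0→3.75 (oral tablet):
  [0→0.25]: (0.00+28.30)/2 × 0.25 = 3.5375
  [0.25→2.25]: (28.30+29.48)/2 × 2 = 57.78
  [2.25→3.75]: (29.48+16.31)/2 × 1.5 = 34.3425
  Sum = 95.66 µg/mL·hr
Tail: C_last/k_e = 16.31/0.399 = 40.877
AUC_0→∞ (oral tablet) = 95.66 + 40.877 = 136.537 µg/mL·hr
F = (AUC_ev/D_ev)/(AUC_iv/D_iv) = (136.537/50)/(334/50) = 2.73074/6.68 = 0.4088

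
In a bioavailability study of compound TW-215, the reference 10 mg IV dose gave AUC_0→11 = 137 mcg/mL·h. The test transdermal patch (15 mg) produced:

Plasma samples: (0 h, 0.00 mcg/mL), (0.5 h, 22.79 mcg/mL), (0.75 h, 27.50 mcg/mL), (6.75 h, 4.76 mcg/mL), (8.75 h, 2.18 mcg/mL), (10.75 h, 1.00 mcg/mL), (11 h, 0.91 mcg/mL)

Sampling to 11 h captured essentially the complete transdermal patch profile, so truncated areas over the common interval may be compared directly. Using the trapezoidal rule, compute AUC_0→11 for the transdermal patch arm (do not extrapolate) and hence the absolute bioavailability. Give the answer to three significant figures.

Trapezoidal AUC_0→11 (transdermal patch):
  [0→0.5]: (0.00+22.79)/2 × 0.5 = 5.6975
  [0.5→0.75]: (22.79+27.50)/2 × 0.25 = 6.28625
  [0.75→6.75]: (27.50+4.76)/2 × 6 = 96.78
  [6.75→8.75]: (4.76+2.18)/2 × 2 = 6.94
  [8.75→10.75]: (2.18+1.00)/2 × 2 = 3.18
  [10.75→11]: (1.00+0.91)/2 × 0.25 = 0.23875
  Sum = 119.1225 mcg/mL·h
F = (AUC_ev/D_ev)/(AUC_iv/D_iv) = (119.1225/15)/(137/10) = 7.9415/13.7 = 0.5797

F = 0.580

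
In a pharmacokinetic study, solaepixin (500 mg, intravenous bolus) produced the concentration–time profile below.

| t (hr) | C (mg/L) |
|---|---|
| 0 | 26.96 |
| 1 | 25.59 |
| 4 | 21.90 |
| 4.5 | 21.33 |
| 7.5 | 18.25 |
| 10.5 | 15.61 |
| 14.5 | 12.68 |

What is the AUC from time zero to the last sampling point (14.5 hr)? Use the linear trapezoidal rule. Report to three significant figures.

AUC = 275 mg/L·hr

Trapezoidal AUC_0→14.5:
  [0→1]: (26.96+25.59)/2 × 1 = 26.275
  [1→4]: (25.59+21.90)/2 × 3 = 71.235
  [4→4.5]: (21.90+21.33)/2 × 0.5 = 10.8075
  [4.5→7.5]: (21.33+18.25)/2 × 3 = 59.37
  [7.5→10.5]: (18.25+15.61)/2 × 3 = 50.79
  [10.5→14.5]: (15.61+12.68)/2 × 4 = 56.58
  Sum = 275.0575 mg/L·hr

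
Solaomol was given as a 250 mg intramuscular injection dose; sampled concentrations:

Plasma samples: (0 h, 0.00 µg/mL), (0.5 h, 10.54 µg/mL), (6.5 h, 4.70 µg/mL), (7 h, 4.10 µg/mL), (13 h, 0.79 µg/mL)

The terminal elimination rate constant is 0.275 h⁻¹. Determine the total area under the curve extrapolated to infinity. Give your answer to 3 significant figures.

AUC = 68.1 µg/mL·h

Trapezoidal AUC_0→13:
  [0→0.5]: (0.00+10.54)/2 × 0.5 = 2.635
  [0.5→6.5]: (10.54+4.70)/2 × 6 = 45.72
  [6.5→7]: (4.70+4.10)/2 × 0.5 = 2.2
  [7→13]: (4.10+0.79)/2 × 6 = 14.67
  Sum = 65.225 µg/mL·h
Extrapolated tail: C_last / k_e = 0.79 / 0.275 = 2.873
AUC_0→∞ = 65.225 + 2.873 = 68.098 µg/mL·h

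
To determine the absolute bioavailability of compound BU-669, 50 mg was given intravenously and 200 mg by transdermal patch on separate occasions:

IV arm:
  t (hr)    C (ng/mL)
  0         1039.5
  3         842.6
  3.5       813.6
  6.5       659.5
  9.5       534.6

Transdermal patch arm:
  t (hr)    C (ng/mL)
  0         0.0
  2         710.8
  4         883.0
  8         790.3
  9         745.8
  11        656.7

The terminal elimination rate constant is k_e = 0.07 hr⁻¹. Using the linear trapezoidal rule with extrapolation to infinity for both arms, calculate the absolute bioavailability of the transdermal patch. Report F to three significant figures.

F = 0.289

Trapezoidal AUC_0→9.5 (IV):
  [0→3]: (1039.5+842.6)/2 × 3 = 2823.15
  [3→3.5]: (842.6+813.6)/2 × 0.5 = 414.05
  [3.5→6.5]: (813.6+659.5)/2 × 3 = 2209.65
  [6.5→9.5]: (659.5+534.6)/2 × 3 = 1791.15
  Sum = 7238.0 ng/mL·hr
IV tail: 534.6/0.07 = 7637.143; AUC_iv,0→∞ = 7238.0 + 7637.143 = 14875.143 ng/mL·hr
Trapezoidal AUC_0→11 (transdermal patch):
  [0→2]: (0.0+710.8)/2 × 2 = 710.8
  [2→4]: (710.8+883.0)/2 × 2 = 1593.8
  [4→8]: (883.0+790.3)/2 × 4 = 3346.6
  [8→9]: (790.3+745.8)/2 × 1 = 768.05
  [9→11]: (745.8+656.7)/2 × 2 = 1402.5
  Sum = 7821.75 ng/mL·hr
transdermal patch tail: 656.7/0.07 = 9381.429; AUC_ev,0→∞ = 7821.75 + 9381.429 = 17203.179 ng/mL·hr
F = (AUC_ev/D_ev)/(AUC_iv/D_iv) = (17203.179/200)/(14875.143/50) = 86.015895/297.50286 = 0.2891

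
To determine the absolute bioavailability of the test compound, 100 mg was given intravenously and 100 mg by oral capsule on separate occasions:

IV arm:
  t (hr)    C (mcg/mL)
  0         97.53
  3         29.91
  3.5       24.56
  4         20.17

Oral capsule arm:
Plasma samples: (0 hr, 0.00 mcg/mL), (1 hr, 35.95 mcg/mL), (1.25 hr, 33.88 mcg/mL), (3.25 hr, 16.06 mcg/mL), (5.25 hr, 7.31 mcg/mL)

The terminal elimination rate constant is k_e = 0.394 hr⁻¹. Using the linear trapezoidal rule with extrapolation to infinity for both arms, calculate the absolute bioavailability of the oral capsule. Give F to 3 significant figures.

Trapezoidal AUC_0→4 (IV):
  [0→3]: (97.53+29.91)/2 × 3 = 191.16
  [3→3.5]: (29.91+24.56)/2 × 0.5 = 13.6175
  [3.5→4]: (24.56+20.17)/2 × 0.5 = 11.1825
  Sum = 215.96 mcg/mL·hr
IV tail: 20.17/0.394 = 51.193; AUC_iv,0→∞ = 215.96 + 51.193 = 267.153 mcg/mL·hr
Trapezoidal AUC_0→5.25 (oral capsule):
  [0→1]: (0.00+35.95)/2 × 1 = 17.975
  [1→1.25]: (35.95+33.88)/2 × 0.25 = 8.72875
  [1.25→3.25]: (33.88+16.06)/2 × 2 = 49.94
  [3.25→5.25]: (16.06+7.31)/2 × 2 = 23.37
  Sum = 100.01375 mcg/mL·hr
oral capsule tail: 7.31/0.394 = 18.553; AUC_ev,0→∞ = 100.01375 + 18.553 = 118.56675 mcg/mL·hr
F = (AUC_ev/D_ev)/(AUC_iv/D_iv) = (118.56675/100)/(267.153/100) = 1.1856675/2.67153 = 0.4438

F = 0.444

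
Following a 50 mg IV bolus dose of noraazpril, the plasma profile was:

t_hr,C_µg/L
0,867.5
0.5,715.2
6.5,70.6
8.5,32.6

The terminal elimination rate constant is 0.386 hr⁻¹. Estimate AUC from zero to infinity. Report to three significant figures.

AUC = 2940 µg/L·hr

Trapezoidal AUC_0→8.5:
  [0→0.5]: (867.5+715.2)/2 × 0.5 = 395.675
  [0.5→6.5]: (715.2+70.6)/2 × 6 = 2357.4
  [6.5→8.5]: (70.6+32.6)/2 × 2 = 103.2
  Sum = 2856.275 µg/L·hr
Extrapolated tail: C_last / k_e = 32.6 / 0.386 = 84.456
AUC_0→∞ = 2856.275 + 84.456 = 2940.731 µg/L·hr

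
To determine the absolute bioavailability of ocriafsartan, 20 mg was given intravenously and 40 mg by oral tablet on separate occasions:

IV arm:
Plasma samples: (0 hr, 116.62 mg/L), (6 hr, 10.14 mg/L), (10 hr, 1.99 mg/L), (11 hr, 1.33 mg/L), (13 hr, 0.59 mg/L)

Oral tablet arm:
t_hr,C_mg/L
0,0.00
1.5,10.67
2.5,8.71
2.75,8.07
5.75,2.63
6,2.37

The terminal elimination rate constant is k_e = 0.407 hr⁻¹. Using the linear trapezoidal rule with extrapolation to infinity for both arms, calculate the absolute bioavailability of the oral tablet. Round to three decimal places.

F = 0.052

Trapezoidal AUC_0→13 (IV):
  [0→6]: (116.62+10.14)/2 × 6 = 380.28
  [6→10]: (10.14+1.99)/2 × 4 = 24.26
  [10→11]: (1.99+1.33)/2 × 1 = 1.66
  [11→13]: (1.33+0.59)/2 × 2 = 1.92
  Sum = 408.12 mg/L·hr
IV tail: 0.59/0.407 = 1.450; AUC_iv,0→∞ = 408.12 + 1.450 = 409.57 mg/L·hr
Trapezoidal AUC_0→6 (oral tablet):
  [0→1.5]: (0.00+10.67)/2 × 1.5 = 8.0025
  [1.5→2.5]: (10.67+8.71)/2 × 1 = 9.69
  [2.5→2.75]: (8.71+8.07)/2 × 0.25 = 2.0975
  [2.75→5.75]: (8.07+2.63)/2 × 3 = 16.05
  [5.75→6]: (2.63+2.37)/2 × 0.25 = 0.625
  Sum = 36.465 mg/L·hr
oral tablet tail: 2.37/0.407 = 5.823; AUC_ev,0→∞ = 36.465 + 5.823 = 42.288 mg/L·hr
F = (AUC_ev/D_ev)/(AUC_iv/D_iv) = (42.288/40)/(409.57/20) = 1.0572/20.4785 = 0.0516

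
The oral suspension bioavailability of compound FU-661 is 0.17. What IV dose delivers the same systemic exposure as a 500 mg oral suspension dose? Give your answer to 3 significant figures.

D_iv = 85.0 mg

Systemic exposure from an extravascular dose = F × D_ev, so the equivalent IV dose is F × D_ev.
D_iv = F × D_ev = 0.17 × 500 = 85 mg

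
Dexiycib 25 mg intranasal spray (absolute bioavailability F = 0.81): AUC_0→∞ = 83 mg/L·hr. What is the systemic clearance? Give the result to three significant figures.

CL = 0.244 L/hr

CL = F × Dose / AUC_0→∞
   = 0.81 × 25 / 83 = 0.243976 L/hr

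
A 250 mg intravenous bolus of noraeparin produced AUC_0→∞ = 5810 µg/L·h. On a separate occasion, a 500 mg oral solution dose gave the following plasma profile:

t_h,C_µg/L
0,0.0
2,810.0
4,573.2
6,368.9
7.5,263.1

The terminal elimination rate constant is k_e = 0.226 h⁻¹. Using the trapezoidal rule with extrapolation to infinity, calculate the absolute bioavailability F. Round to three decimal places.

Trapezoidal AUC_0→7.5 (oral solution):
  [0→2]: (0.0+810.0)/2 × 2 = 810.0
  [2→4]: (810.0+573.2)/2 × 2 = 1383.2
  [4→6]: (573.2+368.9)/2 × 2 = 942.1
  [6→7.5]: (368.9+263.1)/2 × 1.5 = 474.0
  Sum = 3609.3 µg/L·h
Tail: C_last/k_e = 263.1/0.226 = 1164.159
AUC_0→∞ (oral solution) = 3609.3 + 1164.159 = 4773.459 µg/L·h
F = (AUC_ev/D_ev)/(AUC_iv/D_iv) = (4773.459/500)/(5810/250) = 9.546918/23.24 = 0.4108

F = 0.411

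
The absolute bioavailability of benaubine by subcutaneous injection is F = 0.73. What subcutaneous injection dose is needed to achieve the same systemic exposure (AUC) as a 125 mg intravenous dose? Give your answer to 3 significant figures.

For equal systemic exposure: F × D_ev = D_iv
D_ev = D_iv / F = 125 / 0.73 = 171.233 mg

D_subcutaneous = 171 mg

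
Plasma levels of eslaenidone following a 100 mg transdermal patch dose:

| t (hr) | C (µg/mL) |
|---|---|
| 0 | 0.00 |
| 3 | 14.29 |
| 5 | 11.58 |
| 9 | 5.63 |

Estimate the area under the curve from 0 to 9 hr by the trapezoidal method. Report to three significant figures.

Trapezoidal AUC_0→9:
  [0→3]: (0.00+14.29)/2 × 3 = 21.435
  [3→5]: (14.29+11.58)/2 × 2 = 25.87
  [5→9]: (11.58+5.63)/2 × 4 = 34.42
  Sum = 81.725 µg/mL·hr

AUC = 81.7 µg/mL·hr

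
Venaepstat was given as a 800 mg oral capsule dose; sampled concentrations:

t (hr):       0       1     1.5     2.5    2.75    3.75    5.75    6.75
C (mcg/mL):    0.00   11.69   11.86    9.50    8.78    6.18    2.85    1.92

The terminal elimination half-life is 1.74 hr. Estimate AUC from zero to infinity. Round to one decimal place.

AUC = 48.4 mcg/mL·hr

Trapezoidal AUC_0→6.75:
  [0→1]: (0.00+11.69)/2 × 1 = 5.845
  [1→1.5]: (11.69+11.86)/2 × 0.5 = 5.8875
  [1.5→2.5]: (11.86+9.50)/2 × 1 = 10.68
  [2.5→2.75]: (9.50+8.78)/2 × 0.25 = 2.285
  [2.75→3.75]: (8.78+6.18)/2 × 1 = 7.48
  [3.75→5.75]: (6.18+2.85)/2 × 2 = 9.03
  [5.75→6.75]: (2.85+1.92)/2 × 1 = 2.385
  Sum = 43.5925 mcg/mL·hr
k_e = ln2 / t½ = 0.693147 / 1.74 = 0.3984 hr^-1
Extrapolated tail: C_last / k_e = 1.92 / 0.3984 = 4.819
AUC_0→∞ = 43.5925 + 4.819 = 48.4115 mcg/mL·hr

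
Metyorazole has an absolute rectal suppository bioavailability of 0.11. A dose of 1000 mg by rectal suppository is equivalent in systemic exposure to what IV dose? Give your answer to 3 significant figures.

Systemic exposure from an extravascular dose = F × D_ev, so the equivalent IV dose is F × D_ev.
D_iv = F × D_ev = 0.11 × 1000 = 110 mg

D_iv = 110 mg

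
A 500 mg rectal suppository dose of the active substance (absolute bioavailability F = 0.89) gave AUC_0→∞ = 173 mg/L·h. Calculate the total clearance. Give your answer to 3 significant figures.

CL = F × Dose / AUC_0→∞
   = 0.89 × 500 / 173 = 2.57225 L/h

CL = 2.57 L/h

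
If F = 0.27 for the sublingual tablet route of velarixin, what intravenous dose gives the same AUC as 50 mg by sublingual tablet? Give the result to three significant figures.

Systemic exposure from an extravascular dose = F × D_ev, so the equivalent IV dose is F × D_ev.
D_iv = F × D_ev = 0.27 × 50 = 13.5 mg

D_iv = 13.5 mg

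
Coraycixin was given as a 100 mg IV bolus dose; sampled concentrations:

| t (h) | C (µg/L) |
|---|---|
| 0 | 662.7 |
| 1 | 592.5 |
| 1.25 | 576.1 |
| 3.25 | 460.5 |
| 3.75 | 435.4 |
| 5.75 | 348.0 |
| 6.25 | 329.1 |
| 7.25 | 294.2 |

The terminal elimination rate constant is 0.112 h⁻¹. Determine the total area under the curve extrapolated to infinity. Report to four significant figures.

Trapezoidal AUC_0→7.25:
  [0→1]: (662.7+592.5)/2 × 1 = 627.6
  [1→1.25]: (592.5+576.1)/2 × 0.25 = 146.075
  [1.25→3.25]: (576.1+460.5)/2 × 2 = 1036.6
  [3.25→3.75]: (460.5+435.4)/2 × 0.5 = 223.975
  [3.75→5.75]: (435.4+348.0)/2 × 2 = 783.4
  [5.75→6.25]: (348.0+329.1)/2 × 0.5 = 169.275
  [6.25→7.25]: (329.1+294.2)/2 × 1 = 311.65
  Sum = 3298.575 µg/L·h
Extrapolated tail: C_last / k_e = 294.2 / 0.112 = 2626.786
AUC_0→∞ = 3298.575 + 2626.786 = 5925.361 µg/L·h

AUC = 5925 µg/L·h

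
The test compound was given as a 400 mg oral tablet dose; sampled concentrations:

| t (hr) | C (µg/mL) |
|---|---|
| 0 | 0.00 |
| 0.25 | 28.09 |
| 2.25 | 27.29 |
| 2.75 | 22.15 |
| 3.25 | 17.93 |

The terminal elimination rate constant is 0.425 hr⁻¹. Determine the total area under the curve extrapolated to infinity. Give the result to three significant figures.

AUC = 123 µg/mL·hr

Trapezoidal AUC_0→3.25:
  [0→0.25]: (0.00+28.09)/2 × 0.25 = 3.51125
  [0.25→2.25]: (28.09+27.29)/2 × 2 = 55.38
  [2.25→2.75]: (27.29+22.15)/2 × 0.5 = 12.36
  [2.75→3.25]: (22.15+17.93)/2 × 0.5 = 10.02
  Sum = 81.27125 µg/mL·hr
Extrapolated tail: C_last / k_e = 17.93 / 0.425 = 42.188
AUC_0→∞ = 81.27125 + 42.188 = 123.45925 µg/mL·hr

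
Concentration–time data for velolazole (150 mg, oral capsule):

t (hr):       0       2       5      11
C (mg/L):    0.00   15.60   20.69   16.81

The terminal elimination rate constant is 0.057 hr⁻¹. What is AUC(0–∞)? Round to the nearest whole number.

AUC = 477 mg/L·hr

Trapezoidal AUC_0→11:
  [0→2]: (0.00+15.60)/2 × 2 = 15.6
  [2→5]: (15.60+20.69)/2 × 3 = 54.435
  [5→11]: (20.69+16.81)/2 × 6 = 112.5
  Sum = 182.535 mg/L·hr
Extrapolated tail: C_last / k_e = 16.81 / 0.057 = 294.912
AUC_0→∞ = 182.535 + 294.912 = 477.447 mg/L·hr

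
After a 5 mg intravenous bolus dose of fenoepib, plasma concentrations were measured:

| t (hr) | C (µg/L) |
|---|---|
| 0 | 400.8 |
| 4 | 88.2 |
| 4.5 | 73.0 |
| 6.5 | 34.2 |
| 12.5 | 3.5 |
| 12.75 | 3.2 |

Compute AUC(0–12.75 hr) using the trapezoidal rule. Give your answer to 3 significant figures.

AUC = 1240 µg/L·hr

Trapezoidal AUC_0→12.75:
  [0→4]: (400.8+88.2)/2 × 4 = 978.0
  [4→4.5]: (88.2+73.0)/2 × 0.5 = 40.3
  [4.5→6.5]: (73.0+34.2)/2 × 2 = 107.2
  [6.5→12.5]: (34.2+3.5)/2 × 6 = 113.1
  [12.5→12.75]: (3.5+3.2)/2 × 0.25 = 0.8375
  Sum = 1239.4375 µg/L·hr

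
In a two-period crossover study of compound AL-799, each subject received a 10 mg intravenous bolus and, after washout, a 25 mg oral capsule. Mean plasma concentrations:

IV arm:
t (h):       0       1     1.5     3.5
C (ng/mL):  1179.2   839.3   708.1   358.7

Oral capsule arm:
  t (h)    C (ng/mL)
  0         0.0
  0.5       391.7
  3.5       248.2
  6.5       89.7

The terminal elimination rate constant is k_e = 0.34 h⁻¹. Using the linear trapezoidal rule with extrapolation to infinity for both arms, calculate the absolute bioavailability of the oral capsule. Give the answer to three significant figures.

Trapezoidal AUC_0→3.5 (IV):
  [0→1]: (1179.2+839.3)/2 × 1 = 1009.25
  [1→1.5]: (839.3+708.1)/2 × 0.5 = 386.85
  [1.5→3.5]: (708.1+358.7)/2 × 2 = 1066.8
  Sum = 2462.9 ng/mL·h
IV tail: 358.7/0.34 = 1055.000; AUC_iv,0→∞ = 2462.9 + 1055.000 = 3517.9 ng/mL·h
Trapezoidal AUC_0→6.5 (oral capsule):
  [0→0.5]: (0.0+391.7)/2 × 0.5 = 97.925
  [0.5→3.5]: (391.7+248.2)/2 × 3 = 959.85
  [3.5→6.5]: (248.2+89.7)/2 × 3 = 506.85
  Sum = 1564.625 ng/mL·h
oral capsule tail: 89.7/0.34 = 263.824; AUC_ev,0→∞ = 1564.625 + 263.824 = 1828.449 ng/mL·h
F = (AUC_ev/D_ev)/(AUC_iv/D_iv) = (1828.449/25)/(3517.9/10) = 73.13796/351.79 = 0.2079

F = 0.208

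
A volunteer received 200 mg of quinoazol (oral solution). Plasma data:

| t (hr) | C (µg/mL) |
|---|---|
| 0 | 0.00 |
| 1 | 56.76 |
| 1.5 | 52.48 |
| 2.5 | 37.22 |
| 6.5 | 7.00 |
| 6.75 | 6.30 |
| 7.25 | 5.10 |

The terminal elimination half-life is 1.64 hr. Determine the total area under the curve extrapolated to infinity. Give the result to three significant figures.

AUC = 206 µg/mL·hr

Trapezoidal AUC_0→7.25:
  [0→1]: (0.00+56.76)/2 × 1 = 28.38
  [1→1.5]: (56.76+52.48)/2 × 0.5 = 27.31
  [1.5→2.5]: (52.48+37.22)/2 × 1 = 44.85
  [2.5→6.5]: (37.22+7.00)/2 × 4 = 88.44
  [6.5→6.75]: (7.00+6.30)/2 × 0.25 = 1.6625
  [6.75→7.25]: (6.30+5.10)/2 × 0.5 = 2.85
  Sum = 193.4925 µg/mL·hr
k_e = ln2 / t½ = 0.693147 / 1.64 = 0.4227 hr^-1
Extrapolated tail: C_last / k_e = 5.10 / 0.4227 = 12.065
AUC_0→∞ = 193.4925 + 12.065 = 205.5575 µg/mL·hr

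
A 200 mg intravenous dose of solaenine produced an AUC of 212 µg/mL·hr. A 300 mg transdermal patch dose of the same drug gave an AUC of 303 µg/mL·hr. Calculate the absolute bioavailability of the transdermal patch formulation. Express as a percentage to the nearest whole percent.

F = (AUC_ev / D_ev) / (AUC_iv / D_iv)
  = (303/300) / (212/200)
  = 1.01 / 1.06 = 0.9528
  = 95.28%

F = 95%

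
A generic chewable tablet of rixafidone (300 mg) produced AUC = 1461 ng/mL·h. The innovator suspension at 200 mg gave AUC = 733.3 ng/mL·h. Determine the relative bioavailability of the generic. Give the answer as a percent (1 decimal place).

F_rel = 132.8%

F_rel = (AUC_test/D_test) / (AUC_ref/D_ref)
      = (1461/300) / (733.3/200)
      = 4.87 / 3.6665 = 1.3282 = 132.82%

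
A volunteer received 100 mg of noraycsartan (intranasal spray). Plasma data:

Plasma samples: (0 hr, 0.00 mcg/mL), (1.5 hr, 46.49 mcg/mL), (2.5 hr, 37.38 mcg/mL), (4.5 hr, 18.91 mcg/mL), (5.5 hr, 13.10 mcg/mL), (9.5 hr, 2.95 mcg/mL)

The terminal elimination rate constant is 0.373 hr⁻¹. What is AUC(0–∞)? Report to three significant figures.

Trapezoidal AUC_0→9.5:
  [0→1.5]: (0.00+46.49)/2 × 1.5 = 34.8675
  [1.5→2.5]: (46.49+37.38)/2 × 1 = 41.935
  [2.5→4.5]: (37.38+18.91)/2 × 2 = 56.29
  [4.5→5.5]: (18.91+13.10)/2 × 1 = 16.005
  [5.5→9.5]: (13.10+2.95)/2 × 4 = 32.1
  Sum = 181.1975 mcg/mL·hr
Extrapolated tail: C_last / k_e = 2.95 / 0.373 = 7.909
AUC_0→∞ = 181.1975 + 7.909 = 189.1065 mcg/mL·hr

AUC = 189 mcg/mL·hr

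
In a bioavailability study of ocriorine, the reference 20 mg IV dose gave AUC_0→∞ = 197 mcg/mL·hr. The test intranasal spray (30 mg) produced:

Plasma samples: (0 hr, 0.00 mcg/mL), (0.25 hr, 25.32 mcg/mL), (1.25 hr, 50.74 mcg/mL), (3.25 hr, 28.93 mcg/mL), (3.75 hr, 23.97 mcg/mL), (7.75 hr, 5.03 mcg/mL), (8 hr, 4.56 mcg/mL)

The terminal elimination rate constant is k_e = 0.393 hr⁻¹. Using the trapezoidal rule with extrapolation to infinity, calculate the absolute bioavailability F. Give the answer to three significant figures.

Trapezoidal AUC_0→8 (intranasal spray):
  [0→0.25]: (0.00+25.32)/2 × 0.25 = 3.165
  [0.25→1.25]: (25.32+50.74)/2 × 1 = 38.03
  [1.25→3.25]: (50.74+28.93)/2 × 2 = 79.67
  [3.25→3.75]: (28.93+23.97)/2 × 0.5 = 13.225
  [3.75→7.75]: (23.97+5.03)/2 × 4 = 58.0
  [7.75→8]: (5.03+4.56)/2 × 0.25 = 1.19875
  Sum = 193.28875 mcg/mL·hr
Tail: C_last/k_e = 4.56/0.393 = 11.603
AUC_0→∞ (intranasal spray) = 193.28875 + 11.603 = 204.89175 mcg/mL·hr
F = (AUC_ev/D_ev)/(AUC_iv/D_iv) = (204.89175/30)/(197/20) = 6.829725/9.85 = 0.6934

F = 0.693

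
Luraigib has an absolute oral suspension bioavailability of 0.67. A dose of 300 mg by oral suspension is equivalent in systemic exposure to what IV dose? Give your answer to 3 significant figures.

D_iv = 201 mg

Systemic exposure from an extravascular dose = F × D_ev, so the equivalent IV dose is F × D_ev.
D_iv = F × D_ev = 0.67 × 300 = 201 mg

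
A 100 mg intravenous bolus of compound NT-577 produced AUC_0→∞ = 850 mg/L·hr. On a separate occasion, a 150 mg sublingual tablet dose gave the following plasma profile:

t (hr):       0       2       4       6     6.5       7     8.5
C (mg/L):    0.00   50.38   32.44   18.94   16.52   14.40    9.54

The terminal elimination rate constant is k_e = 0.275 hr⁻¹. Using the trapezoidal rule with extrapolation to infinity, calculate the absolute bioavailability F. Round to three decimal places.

F = 0.199

Trapezoidal AUC_0→8.5 (sublingual tablet):
  [0→2]: (0.00+50.38)/2 × 2 = 50.38
  [2→4]: (50.38+32.44)/2 × 2 = 82.82
  [4→6]: (32.44+18.94)/2 × 2 = 51.38
  [6→6.5]: (18.94+16.52)/2 × 0.5 = 8.865
  [6.5→7]: (16.52+14.40)/2 × 0.5 = 7.73
  [7→8.5]: (14.40+9.54)/2 × 1.5 = 17.955
  Sum = 219.13 mg/L·hr
Tail: C_last/k_e = 9.54/0.275 = 34.691
AUC_0→∞ (sublingual tablet) = 219.13 + 34.691 = 253.821 mg/L·hr
F = (AUC_ev/D_ev)/(AUC_iv/D_iv) = (253.821/150)/(850/100) = 1.69214/8.5 = 0.1991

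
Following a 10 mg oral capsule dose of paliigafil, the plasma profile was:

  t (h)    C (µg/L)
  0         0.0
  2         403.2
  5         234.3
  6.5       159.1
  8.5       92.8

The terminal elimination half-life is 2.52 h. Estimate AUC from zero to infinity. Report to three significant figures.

AUC = 2240 µg/L·h

Trapezoidal AUC_0→8.5:
  [0→2]: (0.0+403.2)/2 × 2 = 403.2
  [2→5]: (403.2+234.3)/2 × 3 = 956.25
  [5→6.5]: (234.3+159.1)/2 × 1.5 = 295.05
  [6.5→8.5]: (159.1+92.8)/2 × 2 = 251.9
  Sum = 1906.4 µg/L·h
k_e = ln2 / t½ = 0.693147 / 2.52 = 0.2751 h^-1
Extrapolated tail: C_last / k_e = 92.8 / 0.2751 = 337.332
AUC_0→∞ = 1906.4 + 337.332 = 2243.732 µg/L·h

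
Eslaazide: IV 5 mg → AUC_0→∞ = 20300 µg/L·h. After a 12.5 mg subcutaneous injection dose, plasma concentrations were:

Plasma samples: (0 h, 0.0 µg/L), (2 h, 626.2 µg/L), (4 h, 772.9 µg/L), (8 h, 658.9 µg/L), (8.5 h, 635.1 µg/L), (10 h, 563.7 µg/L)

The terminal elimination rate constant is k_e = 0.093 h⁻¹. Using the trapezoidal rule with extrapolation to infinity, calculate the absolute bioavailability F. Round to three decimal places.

Trapezoidal AUC_0→10 (subcutaneous injection):
  [0→2]: (0.0+626.2)/2 × 2 = 626.2
  [2→4]: (626.2+772.9)/2 × 2 = 1399.1
  [4→8]: (772.9+658.9)/2 × 4 = 2863.6
  [8→8.5]: (658.9+635.1)/2 × 0.5 = 323.5
  [8.5→10]: (635.1+563.7)/2 × 1.5 = 899.1
  Sum = 6111.5 µg/L·h
Tail: C_last/k_e = 563.7/0.093 = 6061.290
AUC_0→∞ (subcutaneous injection) = 6111.5 + 6061.290 = 12172.79 µg/L·h
F = (AUC_ev/D_ev)/(AUC_iv/D_iv) = (12172.79/12.5)/(20300/5) = 973.8232/4060 = 0.2399

F = 0.240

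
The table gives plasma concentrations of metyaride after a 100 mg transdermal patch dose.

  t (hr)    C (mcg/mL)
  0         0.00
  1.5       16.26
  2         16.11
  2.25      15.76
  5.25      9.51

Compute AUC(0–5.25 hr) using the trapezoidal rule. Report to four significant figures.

Trapezoidal AUC_0→5.25:
  [0→1.5]: (0.00+16.26)/2 × 1.5 = 12.195
  [1.5→2]: (16.26+16.11)/2 × 0.5 = 8.0925
  [2→2.25]: (16.11+15.76)/2 × 0.25 = 3.98375
  [2.25→5.25]: (15.76+9.51)/2 × 3 = 37.905
  Sum = 62.17625 mcg/mL·hr

AUC = 62.18 mcg/mL·hr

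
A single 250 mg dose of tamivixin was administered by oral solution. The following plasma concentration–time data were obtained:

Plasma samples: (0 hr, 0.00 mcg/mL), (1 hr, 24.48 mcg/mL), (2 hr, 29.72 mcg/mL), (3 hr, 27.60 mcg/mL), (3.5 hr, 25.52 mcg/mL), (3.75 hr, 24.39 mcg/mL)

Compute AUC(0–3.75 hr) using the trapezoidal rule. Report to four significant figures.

AUC = 87.52 mcg/mL·hr

Trapezoidal AUC_0→3.75:
  [0→1]: (0.00+24.48)/2 × 1 = 12.24
  [1→2]: (24.48+29.72)/2 × 1 = 27.1
  [2→3]: (29.72+27.60)/2 × 1 = 28.66
  [3→3.5]: (27.60+25.52)/2 × 0.5 = 13.28
  [3.5→3.75]: (25.52+24.39)/2 × 0.25 = 6.23875
  Sum = 87.51875 mcg/mL·hr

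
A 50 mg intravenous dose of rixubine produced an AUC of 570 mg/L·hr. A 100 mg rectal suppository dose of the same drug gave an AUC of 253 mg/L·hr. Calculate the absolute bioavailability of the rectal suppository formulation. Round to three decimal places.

F = 0.222

F = (AUC_ev / D_ev) / (AUC_iv / D_iv)
  = (253/100) / (570/50)
  = 2.53 / 11.4 = 0.2219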